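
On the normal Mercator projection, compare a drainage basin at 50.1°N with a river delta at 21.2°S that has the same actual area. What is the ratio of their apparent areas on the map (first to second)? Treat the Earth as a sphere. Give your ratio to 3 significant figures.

Mercator areal scale is sec²φ.
At 50.1°: sec²(50.1°) = 1/0.6414² = 2.430.
At 21.2°: sec²(21.2°) = 1/0.9323² = 1.150.
Ratio = 2.430/1.150 = cos²(21.2°)/cos²(50.1°) ≈ 2.11.

2.11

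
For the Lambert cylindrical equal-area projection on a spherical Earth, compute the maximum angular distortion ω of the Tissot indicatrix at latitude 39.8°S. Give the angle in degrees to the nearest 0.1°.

The Lambert cylindrical equal-area projection is the cylindrical equal-area projection with its standard parallel at the equator (φ₀ = 0). For cylindrical equal-area with standard parallel φ₀, h = cos φ / cos φ₀ and k = cos φ₀ / cos φ, so h·k = 1.
At 39.8°: h = 0.7683, k = 1.302; principal scales a = 1.302, b = 0.7683.
sin(ω/2) = (a − b)/(a + b) = 0.5333/2.070 = 0.2577, so ω = 2 arcsin(0.2577) ≈ 29.9°.

29.9°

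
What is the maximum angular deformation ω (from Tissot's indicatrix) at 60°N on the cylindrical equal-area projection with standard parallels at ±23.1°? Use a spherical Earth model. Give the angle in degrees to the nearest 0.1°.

Cylindrical equal-area (φ₀ = 23.1°): h = cos φ / cos 23.1° along meridians, k = cos 23.1° / cos φ along parallels; h·k = 1.
At 60°: h = 0.5436, k = 1.840; principal scales a = 1.840, b = 0.5436.
sin(ω/2) = (a − b)/(a + b) = 1.296/2.383 = 0.5438, so ω = 2 arcsin(0.5438) ≈ 65.9°.

65.9°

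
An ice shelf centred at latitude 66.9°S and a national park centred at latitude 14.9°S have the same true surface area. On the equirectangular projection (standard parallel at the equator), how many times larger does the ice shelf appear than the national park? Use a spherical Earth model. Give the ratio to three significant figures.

2.46

In the plate carrée (x = Rλ, y = Rφ), meridians are true-scale (h = 1) and parallels are stretched by k = sec φ.
Areal scale at 66.9°: h·k = 1.000 × 2.549 = 2.549.
Areal scale at 14.9°: h·k = 1.000 × 1.035 = 1.035.
Ratio = 2.549/1.035 ≈ 2.46.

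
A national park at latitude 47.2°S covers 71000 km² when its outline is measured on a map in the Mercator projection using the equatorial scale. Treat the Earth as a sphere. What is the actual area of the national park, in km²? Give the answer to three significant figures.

The Mercator projection is conformal; its linear scale factor is the same in every direction and equals sec φ = 1/cos φ.
Areal scale = k² = sec²φ = 1/cos²(47.2°) = 1/0.6794² = 2.166.
True area = apparent / (areal scale) = 71000 / 2.166 ≈ 32800 km².

32800 km²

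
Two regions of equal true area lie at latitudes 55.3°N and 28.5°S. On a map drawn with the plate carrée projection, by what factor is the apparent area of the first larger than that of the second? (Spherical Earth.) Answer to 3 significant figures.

1.54

Plate carrée maps x = Rλ, y = Rφ. The meridian scale is h = 1 and the parallel scale is k = 1/cos φ = sec φ.
Areal scale at 55.3°: h·k = 1.000 × 1.757 = 1.757.
Areal scale at 28.5°: h·k = 1.000 × 1.138 = 1.138.
Ratio = 1.757/1.138 ≈ 1.54.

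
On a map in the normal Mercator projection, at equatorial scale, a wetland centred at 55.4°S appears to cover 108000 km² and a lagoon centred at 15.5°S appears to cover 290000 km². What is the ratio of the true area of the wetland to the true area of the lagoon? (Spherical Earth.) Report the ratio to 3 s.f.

Mercator's areal exaggeration is sec²φ; hence true area = (apparent area) · cos²φ.
True area of wetland: 108000 × cos²(55.4°) = 108000 × 0.3224 = 34820 km².
True area of lagoon: 290000 × cos²(15.5°) = 290000 × 0.9286 = 269300 km².
Ratio = 34820 / 269300 ≈ 0.129.

0.129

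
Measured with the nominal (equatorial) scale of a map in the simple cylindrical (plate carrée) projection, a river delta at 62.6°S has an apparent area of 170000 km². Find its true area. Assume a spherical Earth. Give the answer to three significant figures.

Plate carrée maps x = Rλ, y = Rφ. The meridian scale is h = 1 and the parallel scale is k = 1/cos φ = sec φ.
Areal scale = h·k = 1 × sec φ; at 62.6°, h = 1.000, k = 2.173, so h·k = 2.173.
True area = apparent / (areal scale) = 170000 / 2.173 ≈ 78200 km².

78200 km²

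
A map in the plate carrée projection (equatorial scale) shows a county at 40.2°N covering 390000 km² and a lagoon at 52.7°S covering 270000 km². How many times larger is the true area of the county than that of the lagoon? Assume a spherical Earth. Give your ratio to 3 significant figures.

On the plate carrée, areal scale = h·k = 1 × sec φ, so true area = apparent × cos φ.
True area of county: 390000 × cos(40.2°) = 390000 × 0.7638 = 297900 km².
True area of lagoon: 270000 × cos(52.7°) = 270000 × 0.6060 = 163600 km².
Ratio = 297900 / 163600 ≈ 1.82.

1.82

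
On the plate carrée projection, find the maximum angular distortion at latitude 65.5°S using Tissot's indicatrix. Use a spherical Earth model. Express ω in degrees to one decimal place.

Plate carrée maps x = Rλ, y = Rφ. The meridian scale is h = 1 and the parallel scale is k = 1/cos φ = sec φ.
At 65.5°: h = 1.000, k = 2.411; principal scales a = 2.411, b = 1.000.
sin(ω/2) = (a − b)/(a + b) = 1.411/3.411 = 0.4137, so ω = 2 arcsin(0.4137) ≈ 48.9°.

48.9°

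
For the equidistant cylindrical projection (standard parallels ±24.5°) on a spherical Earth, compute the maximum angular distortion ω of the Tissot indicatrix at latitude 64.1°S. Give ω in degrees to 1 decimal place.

41.1°

With standard parallel φ₀ = 24.5°, the equirectangular projection gives x = Rλ cos φ₀, y = Rφ, so h = 1 and k = cos 24.5° / cos φ.
At 64.1°: h = 1.000, k = 2.083; principal scales a = 2.083, b = 1.000.
sin(ω/2) = (a − b)/(a + b) = 1.083/3.083 = 0.3513, so ω = 2 arcsin(0.3513) ≈ 41.1°.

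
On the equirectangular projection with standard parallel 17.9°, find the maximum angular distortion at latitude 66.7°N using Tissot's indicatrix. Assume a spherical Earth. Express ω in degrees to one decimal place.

With standard parallel φ₀ = 17.9°, the equirectangular projection gives x = Rλ cos φ₀, y = Rφ, so h = 1 and k = cos 17.9° / cos φ.
At 66.7°: h = 1.000, k = 2.406; principal scales a = 2.406, b = 1.000.
sin(ω/2) = (a − b)/(a + b) = 1.406/3.406 = 0.4128, so ω = 2 arcsin(0.4128) ≈ 48.8°.

48.8°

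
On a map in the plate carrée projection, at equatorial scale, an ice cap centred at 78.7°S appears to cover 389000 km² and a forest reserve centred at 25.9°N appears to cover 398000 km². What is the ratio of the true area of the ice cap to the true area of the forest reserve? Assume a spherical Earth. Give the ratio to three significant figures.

0.213

On the plate carrée, areal scale = h·k = 1 × sec φ, so true area = apparent × cos φ.
True area of ice cap: 389000 × cos(78.7°) = 389000 × 0.1959 = 76220 km².
True area of forest reserve: 398000 × cos(25.9°) = 398000 × 0.8996 = 358000 km².
Ratio = 76220 / 358000 ≈ 0.213.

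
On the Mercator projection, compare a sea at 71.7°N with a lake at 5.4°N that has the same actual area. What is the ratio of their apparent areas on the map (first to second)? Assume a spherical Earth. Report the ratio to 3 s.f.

10.1

Mercator areal scale is sec²φ.
At 71.7°: sec²(71.7°) = 1/0.3140² = 10.14.
At 5.4°: sec²(5.4°) = 1/0.9956² = 1.009.
Ratio = 10.14/1.009 = cos²(5.4°)/cos²(71.7°) ≈ 10.1.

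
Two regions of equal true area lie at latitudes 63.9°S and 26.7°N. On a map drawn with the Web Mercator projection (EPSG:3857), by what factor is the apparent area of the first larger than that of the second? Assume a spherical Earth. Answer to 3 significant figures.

On Mercator, area is exaggerated by sec²φ = 1/cos²φ.
At 63.9°: sec²(63.9°) = 1/0.4399² = 5.167.
At 26.7°: sec²(26.7°) = 1/0.8934² = 1.253.
Ratio = 5.167/1.253 = cos²(26.7°)/cos²(63.9°) ≈ 4.12.

4.12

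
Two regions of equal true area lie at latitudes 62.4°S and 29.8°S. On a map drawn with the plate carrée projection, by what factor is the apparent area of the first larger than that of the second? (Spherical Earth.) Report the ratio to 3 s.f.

In the plate carrée (x = Rλ, y = Rφ), meridians are true-scale (h = 1) and parallels are stretched by k = sec φ.
Areal scale at 62.4°: h·k = 1.000 × 2.158 = 2.158.
Areal scale at 29.8°: h·k = 1.000 × 1.152 = 1.152.
Ratio = 2.158/1.152 ≈ 1.87.

1.87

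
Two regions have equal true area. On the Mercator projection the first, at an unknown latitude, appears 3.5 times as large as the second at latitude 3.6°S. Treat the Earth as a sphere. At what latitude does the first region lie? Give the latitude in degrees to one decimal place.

Mercator areal scale is sec²φ, so apparent-area ratio = sec²φ₁ / sec²φ₂ = cos²φ₂ / cos²φ₁.
cos²φ₂ / cos²φ₁ = 3.5  ⇒  cos φ₁ = cos 3.6° / √3.5 = 0.9980/1.871 = 0.5335.
φ₁ = arccos(0.5335) ≈ 57.8°.

57.8°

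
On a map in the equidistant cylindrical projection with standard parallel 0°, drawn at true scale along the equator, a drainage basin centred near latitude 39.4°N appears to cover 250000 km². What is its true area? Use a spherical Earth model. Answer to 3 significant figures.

For the equirectangular projection with φ₀ = 0 (plate carrée), h = 1 along meridians and k = sec φ along parallels.
Areal scale = h·k = 1 × sec φ; at 39.4°, h = 1.000, k = 1.294, so h·k = 1.294.
True area = apparent / (areal scale) = 250000 / 1.294 ≈ 193000 km².

193000 km²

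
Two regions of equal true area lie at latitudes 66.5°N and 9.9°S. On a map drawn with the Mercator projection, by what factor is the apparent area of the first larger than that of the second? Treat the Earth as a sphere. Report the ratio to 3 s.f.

Mercator areal scale is sec²φ.
At 66.5°: sec²(66.5°) = 1/0.3987² = 6.289.
At 9.9°: sec²(9.9°) = 1/0.9851² = 1.030.
Ratio = 6.289/1.030 = cos²(9.9°)/cos²(66.5°) ≈ 6.10.

6.10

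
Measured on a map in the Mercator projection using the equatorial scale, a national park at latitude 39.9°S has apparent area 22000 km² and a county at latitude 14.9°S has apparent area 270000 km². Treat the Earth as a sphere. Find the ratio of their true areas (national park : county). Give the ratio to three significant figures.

0.0514

Mercator's areal exaggeration is sec²φ; hence true area = (apparent area) · cos²φ.
True area of national park: 22000 × cos²(39.9°) = 22000 × 0.5885 = 12950 km².
True area of county: 270000 × cos²(14.9°) = 270000 × 0.9339 = 252100 km².
Ratio = 12950 / 252100 ≈ 0.0514.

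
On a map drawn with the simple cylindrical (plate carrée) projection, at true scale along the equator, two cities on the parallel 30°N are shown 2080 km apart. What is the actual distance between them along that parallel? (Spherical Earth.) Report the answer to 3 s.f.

1800 km

Plate carrée maps x = Rλ, y = Rφ. The meridian scale is h = 1 and the parallel scale is k = 1/cos φ = sec φ.
Along the parallel at 30°, map distances are exaggerated by k = sec 30° = 1.155.
True distance = 2080 / 1.155 = 2080 × cos 30° ≈ 1800 km.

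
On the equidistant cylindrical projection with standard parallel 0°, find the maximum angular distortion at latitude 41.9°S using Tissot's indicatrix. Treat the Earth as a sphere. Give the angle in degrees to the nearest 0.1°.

16.9°

For the equirectangular projection with φ₀ = 0 (plate carrée), h = 1 along meridians and k = sec φ along parallels.
At 41.9°: h = 1.000, k = 1.344; principal scales a = 1.344, b = 1.000.
sin(ω/2) = (a − b)/(a + b) = 0.3435/2.344 = 0.1466, so ω = 2 arcsin(0.1466) ≈ 16.9°.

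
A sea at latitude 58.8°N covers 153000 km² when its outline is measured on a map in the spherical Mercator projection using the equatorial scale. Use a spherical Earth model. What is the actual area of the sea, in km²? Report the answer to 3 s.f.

The Mercator projection is conformal; its linear scale factor is the same in every direction and equals sec φ = 1/cos φ.
Areal scale = k² = sec²φ = 1/cos²(58.8°) = 1/0.5180² = 3.726.
True area = apparent / (areal scale) = 153000 / 3.726 ≈ 41100 km².

41100 km²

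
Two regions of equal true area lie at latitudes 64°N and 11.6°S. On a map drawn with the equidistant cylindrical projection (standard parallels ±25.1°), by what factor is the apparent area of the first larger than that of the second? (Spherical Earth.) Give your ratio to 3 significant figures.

The equidistant cylindrical projection with φ₀ = 25.1° has h = 1 (meridians true) and k = cos φ₀ / cos φ along parallels.
Areal scale at 64°: h·k = 1.000 × 2.066 = 2.066.
Areal scale at 11.6°: h·k = 1.000 × 0.9245 = 0.9245.
Ratio = 2.066/0.9245 ≈ 2.23.

2.23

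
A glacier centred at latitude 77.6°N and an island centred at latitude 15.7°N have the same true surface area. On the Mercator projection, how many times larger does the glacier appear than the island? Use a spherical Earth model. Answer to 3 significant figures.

20.1

Mercator is conformal with k = sec φ, so areal scale = k² = sec²φ.
At 77.6°: sec²(77.6°) = 1/0.2147² = 21.69.
At 15.7°: sec²(15.7°) = 1/0.9627² = 1.079.
Ratio = 21.69/1.079 = cos²(15.7°)/cos²(77.6°) ≈ 20.1.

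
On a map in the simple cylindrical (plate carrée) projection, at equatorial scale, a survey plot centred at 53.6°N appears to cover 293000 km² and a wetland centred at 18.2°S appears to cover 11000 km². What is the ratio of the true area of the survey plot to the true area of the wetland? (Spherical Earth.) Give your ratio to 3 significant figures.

16.6

Plate carrée has h = 1 and k = sec φ, giving areal scale sec φ; true area = (apparent area) · cos φ.
True area of survey plot: 293000 × cos(53.6°) = 293000 × 0.5934 = 173900 km².
True area of wetland: 11000 × cos(18.2°) = 11000 × 0.9500 = 10450 km².
Ratio = 173900 / 10450 ≈ 16.6.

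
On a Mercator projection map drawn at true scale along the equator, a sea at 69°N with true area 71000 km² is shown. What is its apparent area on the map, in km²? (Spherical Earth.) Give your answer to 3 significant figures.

553000 km²

For Mercator, h = k = sec φ (a conformal cylindrical projection has a single point scale, 1/cos φ).
Areal scale = k² = sec²φ = 1/cos²(69°) = 1/0.3584² = 7.786.
Apparent area = 71000 × 7.786 ≈ 553000 km².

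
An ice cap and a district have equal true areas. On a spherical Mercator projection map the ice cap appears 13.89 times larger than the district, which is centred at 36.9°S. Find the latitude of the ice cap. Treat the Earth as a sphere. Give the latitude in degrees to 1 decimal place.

For equal true areas on Mercator, apparent areas scale as sec²φ, so the ratio is cos²φ₂ / cos²φ₁.
cos²φ₂ / cos²φ₁ = 13.89  ⇒  cos φ₁ = cos 36.9° / √13.89 = 0.7997/3.727 = 0.2146.
φ₁ = arccos(0.2146) ≈ 77.6°.

77.6°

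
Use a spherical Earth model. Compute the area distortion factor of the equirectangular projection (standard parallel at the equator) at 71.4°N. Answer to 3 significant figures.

3.14

In the plate carrée (x = Rλ, y = Rφ), meridians are true-scale (h = 1) and parallels are stretched by k = sec φ.
Areal scale = h·k = 1 × sec φ; at 71.4°, h = 1.000, k = 3.135, so h·k = 3.135.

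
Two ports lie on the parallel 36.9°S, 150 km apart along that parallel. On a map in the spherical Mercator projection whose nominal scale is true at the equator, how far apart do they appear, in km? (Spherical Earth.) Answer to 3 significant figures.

188 km

For Mercator, h = k = sec φ (a conformal cylindrical projection has a single point scale, 1/cos φ).
Along the parallel, k = sec 36.9° = 1/0.7997 = 1.250.
Map distance = 150 × 1.250 ≈ 188 km.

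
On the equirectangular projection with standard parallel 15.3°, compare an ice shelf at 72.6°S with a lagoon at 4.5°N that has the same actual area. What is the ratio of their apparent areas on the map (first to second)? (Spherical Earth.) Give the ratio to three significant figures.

3.33

In the equirectangular projection with standard parallel φ₀ = 15.3° (x = Rλ cos φ₀, y = Rφ), meridians are true-scale (h = 1) and the parallel scale is k = cos φ₀ / cos φ.
Areal scale at 72.6°: h·k = 1.000 × 3.226 = 3.226.
Areal scale at 4.5°: h·k = 1.000 × 0.9675 = 0.9675.
Ratio = 3.226/0.9675 ≈ 3.33.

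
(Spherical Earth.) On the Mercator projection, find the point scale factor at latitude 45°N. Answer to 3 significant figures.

1.41

The Mercator projection is conformal; its linear scale factor is the same in every direction and equals sec φ = 1/cos φ.
k = 1/cos 45° = 1/0.7071 = 1.414.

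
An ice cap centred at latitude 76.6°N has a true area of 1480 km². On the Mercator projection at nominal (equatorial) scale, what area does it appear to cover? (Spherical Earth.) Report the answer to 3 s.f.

For Mercator, h = k = sec φ (a conformal cylindrical projection has a single point scale, 1/cos φ).
Areal scale = k² = sec²φ = 1/cos²(76.6°) = 1/0.2317² = 18.62.
Apparent area = 1480 × 18.62 ≈ 27600 km².

27600 km²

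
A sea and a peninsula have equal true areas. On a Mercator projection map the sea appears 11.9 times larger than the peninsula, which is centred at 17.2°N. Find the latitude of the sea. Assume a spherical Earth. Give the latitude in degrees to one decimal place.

On Mercator, (apparent₁)/(apparent₂) = sec²φ₁ / sec²φ₂ when true areas are equal.
cos²φ₂ / cos²φ₁ = 11.9  ⇒  cos φ₁ = cos 17.2° / √11.9 = 0.9553/3.450 = 0.2769.
φ₁ = arccos(0.2769) ≈ 73.9°.

73.9°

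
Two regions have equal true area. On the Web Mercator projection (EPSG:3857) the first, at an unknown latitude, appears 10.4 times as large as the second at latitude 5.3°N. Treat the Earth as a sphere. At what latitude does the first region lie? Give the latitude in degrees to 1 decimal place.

72.0°

Mercator areal scale is sec²φ, so apparent-area ratio = sec²φ₁ / sec²φ₂ = cos²φ₂ / cos²φ₁.
cos²φ₂ / cos²φ₁ = 10.4  ⇒  cos φ₁ = cos 5.3° / √10.4 = 0.9957/3.225 = 0.3088.
φ₁ = arccos(0.3088) ≈ 72.0°.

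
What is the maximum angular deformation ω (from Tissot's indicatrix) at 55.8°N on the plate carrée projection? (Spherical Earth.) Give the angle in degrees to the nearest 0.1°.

For the equirectangular projection with φ₀ = 0 (plate carrée), h = 1 along meridians and k = sec φ along parallels.
At 55.8°: h = 1.000, k = 1.779; principal scales a = 1.779, b = 1.000.
sin(ω/2) = (a − b)/(a + b) = 0.7791/2.779 = 0.2803, so ω = 2 arcsin(0.2803) ≈ 32.6°.

32.6°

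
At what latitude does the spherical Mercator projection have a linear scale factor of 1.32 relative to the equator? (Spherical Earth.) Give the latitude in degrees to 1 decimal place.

Mercator scale is k = sec φ = 1/cos φ.
1/cos φ = 1.32  ⇒  cos φ = 0.7576  ⇒  φ = arccos(0.7576) ≈ 40.7°.

40.7°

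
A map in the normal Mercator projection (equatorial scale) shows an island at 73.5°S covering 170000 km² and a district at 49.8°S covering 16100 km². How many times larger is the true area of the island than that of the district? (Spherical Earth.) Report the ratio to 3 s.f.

2.04

On Mercator the areal scale is sec²φ, so true area = apparent × cos²φ.
True area of island: 170000 × cos²(73.5°) = 170000 × 0.08066 = 13710 km².
True area of district: 16100 × cos²(49.8°) = 16100 × 0.4166 = 6708 km².
Ratio = 13710 / 6708 ≈ 2.04.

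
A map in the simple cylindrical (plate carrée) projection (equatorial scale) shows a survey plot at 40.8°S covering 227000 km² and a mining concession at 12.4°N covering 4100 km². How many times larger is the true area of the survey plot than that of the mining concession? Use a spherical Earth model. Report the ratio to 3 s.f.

Plate carrée has h = 1 and k = sec φ, giving areal scale sec φ; true area = (apparent area) · cos φ.
True area of survey plot: 227000 × cos(40.8°) = 227000 × 0.7570 = 171800 km².
True area of mining concession: 4100 × cos(12.4°) = 4100 × 0.9767 = 4004 km².
Ratio = 171800 / 4004 ≈ 42.9.

42.9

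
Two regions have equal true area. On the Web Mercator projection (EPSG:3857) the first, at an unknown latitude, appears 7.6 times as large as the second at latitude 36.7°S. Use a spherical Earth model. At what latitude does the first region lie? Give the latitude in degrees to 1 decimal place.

73.1°

On Mercator, (apparent₁)/(apparent₂) = sec²φ₁ / sec²φ₂ when true areas are equal.
cos²φ₂ / cos²φ₁ = 7.6  ⇒  cos φ₁ = cos 36.7° / √7.6 = 0.8018/2.757 = 0.2908.
φ₁ = arccos(0.2908) ≈ 73.1°.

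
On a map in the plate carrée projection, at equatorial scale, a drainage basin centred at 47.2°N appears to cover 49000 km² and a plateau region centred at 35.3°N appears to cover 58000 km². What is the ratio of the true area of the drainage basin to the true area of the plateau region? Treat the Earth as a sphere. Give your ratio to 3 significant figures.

0.703

Plate carrée has h = 1 and k = sec φ, giving areal scale sec φ; true area = (apparent area) · cos φ.
True area of drainage basin: 49000 × cos(47.2°) = 49000 × 0.6794 = 33290 km².
True area of plateau region: 58000 × cos(35.3°) = 58000 × 0.8161 = 47340 km².
Ratio = 33290 / 47340 ≈ 0.703.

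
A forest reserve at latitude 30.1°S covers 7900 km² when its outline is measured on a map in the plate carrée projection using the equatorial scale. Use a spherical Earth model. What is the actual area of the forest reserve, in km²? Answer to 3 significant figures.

6830 km²

Plate carrée maps x = Rλ, y = Rφ. The meridian scale is h = 1 and the parallel scale is k = 1/cos φ = sec φ.
Areal scale = h·k = 1 × sec φ; at 30.1°, h = 1.000, k = 1.156, so h·k = 1.156.
True area = apparent / (areal scale) = 7900 / 1.156 ≈ 6830 km².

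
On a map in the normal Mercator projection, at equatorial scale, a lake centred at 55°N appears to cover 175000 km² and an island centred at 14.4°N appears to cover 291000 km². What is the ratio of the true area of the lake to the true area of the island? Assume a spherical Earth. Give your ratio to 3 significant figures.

0.211

Mercator's areal exaggeration is sec²φ; hence true area = (apparent area) · cos²φ.
True area of lake: 175000 × cos²(55°) = 175000 × 0.3290 = 57570 km².
True area of island: 291000 × cos²(14.4°) = 291000 × 0.9382 = 273000 km².
Ratio = 57570 / 273000 ≈ 0.211.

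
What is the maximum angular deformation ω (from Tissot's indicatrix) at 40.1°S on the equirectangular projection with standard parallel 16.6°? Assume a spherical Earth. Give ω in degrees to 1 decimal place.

The equidistant cylindrical projection with φ₀ = 16.6° has h = 1 (meridians true) and k = cos φ₀ / cos φ along parallels.
At 40.1°: h = 1.000, k = 1.253; principal scales a = 1.253, b = 1.000.
sin(ω/2) = (a − b)/(a + b) = 0.2528/2.253 = 0.1122, so ω = 2 arcsin(0.1122) ≈ 12.9°.

12.9°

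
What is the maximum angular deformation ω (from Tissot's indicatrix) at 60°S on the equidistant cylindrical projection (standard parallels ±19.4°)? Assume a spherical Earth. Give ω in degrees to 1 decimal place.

35.8°

In the equirectangular projection with standard parallel φ₀ = 19.4° (x = Rλ cos φ₀, y = Rφ), meridians are true-scale (h = 1) and the parallel scale is k = cos φ₀ / cos φ.
At 60°: h = 1.000, k = 1.886; principal scales a = 1.886, b = 1.000.
sin(ω/2) = (a − b)/(a + b) = 0.8864/2.886 = 0.3071, so ω = 2 arcsin(0.3071) ≈ 35.8°.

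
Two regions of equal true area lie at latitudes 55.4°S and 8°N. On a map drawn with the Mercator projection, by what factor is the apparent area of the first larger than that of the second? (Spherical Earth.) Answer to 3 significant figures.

Mercator is conformal with k = sec φ, so areal scale = k² = sec²φ.
At 55.4°: sec²(55.4°) = 1/0.5678² = 3.101.
At 8°: sec²(8°) = 1/0.9903² = 1.020.
Ratio = 3.101/1.020 = cos²(8°)/cos²(55.4°) ≈ 3.04.

3.04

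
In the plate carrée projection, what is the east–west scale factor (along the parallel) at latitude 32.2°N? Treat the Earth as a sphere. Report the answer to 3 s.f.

For the equirectangular projection with φ₀ = 0 (plate carrée), h = 1 along meridians and k = sec φ along parallels.
k = 1/cos 32.2° = 1/0.8462 = 1.182.

1.18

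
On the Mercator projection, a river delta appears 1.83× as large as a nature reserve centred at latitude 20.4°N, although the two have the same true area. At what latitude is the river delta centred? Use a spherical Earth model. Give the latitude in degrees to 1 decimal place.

46.1°

Mercator areal scale is sec²φ, so apparent-area ratio = sec²φ₁ / sec²φ₂ = cos²φ₂ / cos²φ₁.
cos²φ₂ / cos²φ₁ = 1.83  ⇒  cos φ₁ = cos 20.4° / √1.83 = 0.9373/1.353 = 0.6929.
φ₁ = arccos(0.6929) ≈ 46.1°.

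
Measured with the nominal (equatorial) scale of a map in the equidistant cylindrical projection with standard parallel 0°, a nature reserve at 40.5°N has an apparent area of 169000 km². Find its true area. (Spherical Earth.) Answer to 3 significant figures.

129000 km²

For the equirectangular projection with φ₀ = 0 (plate carrée), h = 1 along meridians and k = sec φ along parallels.
Areal scale = h·k = 1 × sec φ; at 40.5°, h = 1.000, k = 1.315, so h·k = 1.315.
True area = apparent / (areal scale) = 169000 / 1.315 ≈ 129000 km².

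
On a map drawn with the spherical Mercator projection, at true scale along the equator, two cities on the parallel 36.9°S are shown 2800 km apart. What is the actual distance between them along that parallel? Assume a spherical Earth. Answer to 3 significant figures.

For Mercator, h = k = sec φ (a conformal cylindrical projection has a single point scale, 1/cos φ).
Along the parallel at 36.9°, map distances are exaggerated by k = sec 36.9° = 1.250.
True distance = 2800 / 1.250 = 2800 × cos 36.9° ≈ 2240 km.

2240 km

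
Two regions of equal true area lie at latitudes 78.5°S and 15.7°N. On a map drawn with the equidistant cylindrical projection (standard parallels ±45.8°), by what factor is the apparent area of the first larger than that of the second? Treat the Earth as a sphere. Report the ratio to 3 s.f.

4.83

With standard parallel φ₀ = 45.8°, the equirectangular projection gives x = Rλ cos φ₀, y = Rφ, so h = 1 and k = cos 45.8° / cos φ.
Areal scale at 78.5°: h·k = 1.000 × 3.497 = 3.497.
Areal scale at 15.7°: h·k = 1.000 × 0.7242 = 0.7242.
Ratio = 3.497/0.7242 ≈ 4.83.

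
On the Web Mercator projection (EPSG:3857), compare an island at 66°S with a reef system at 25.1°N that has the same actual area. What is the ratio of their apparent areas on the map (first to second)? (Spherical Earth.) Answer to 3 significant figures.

On Mercator, area is exaggerated by sec²φ = 1/cos²φ.
At 66°: sec²(66°) = 1/0.4067² = 6.045.
At 25.1°: sec²(25.1°) = 1/0.9056² = 1.219.
Ratio = 6.045/1.219 = cos²(25.1°)/cos²(66°) ≈ 4.96.

4.96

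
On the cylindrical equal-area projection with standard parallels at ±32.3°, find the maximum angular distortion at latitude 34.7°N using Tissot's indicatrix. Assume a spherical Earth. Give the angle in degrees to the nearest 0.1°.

3.2°

A cylindrical equal-area projection with standard parallel φ₀ has meridian scale h = cos φ / cos φ₀ and parallel scale k = cos φ₀ / cos φ (so areas are preserved, h·k = 1).
At 34.7°: h = 0.9727, k = 1.028; principal scales a = 1.028, b = 0.9727.
sin(ω/2) = (a − b)/(a + b) = 0.05547/2.001 = 0.02772, so ω = 2 arcsin(0.02772) ≈ 3.2°.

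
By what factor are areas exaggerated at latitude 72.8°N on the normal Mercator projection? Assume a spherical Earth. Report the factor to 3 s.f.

Mercator is conformal, so the point scale is isotropic: h = k = sec φ = 1/cos φ.
Areal scale = k² = sec²φ = 1/cos²(72.8°) = 1/0.2957² = 11.44.

11.4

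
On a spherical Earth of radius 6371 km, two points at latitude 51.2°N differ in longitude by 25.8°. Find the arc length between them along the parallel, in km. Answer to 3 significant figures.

1800 km

Arc length along a parallel = R cos φ · Δλ (with Δλ in radians).
= 6371 × cos 51.2° × (25.8° × π/180) = 6371 × 0.6266 × 0.4503 ≈ 1800 km.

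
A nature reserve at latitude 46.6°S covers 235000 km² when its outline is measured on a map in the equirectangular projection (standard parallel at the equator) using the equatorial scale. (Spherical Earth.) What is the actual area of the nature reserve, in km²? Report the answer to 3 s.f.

161000 km²

In the plate carrée (x = Rλ, y = Rφ), meridians are true-scale (h = 1) and parallels are stretched by k = sec φ.
Areal scale = h·k = 1 × sec φ; at 46.6°, h = 1.000, k = 1.455, so h·k = 1.455.
True area = apparent / (areal scale) = 235000 / 1.455 ≈ 161000 km².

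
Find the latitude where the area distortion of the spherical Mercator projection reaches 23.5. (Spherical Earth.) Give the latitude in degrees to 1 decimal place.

78.1°

Mercator areal scale is sec²φ.
sec²φ = 23.5  ⇒  cos²φ = 0.04255  ⇒  cos φ = 0.2063.
φ = arccos(0.2063) ≈ 78.1°.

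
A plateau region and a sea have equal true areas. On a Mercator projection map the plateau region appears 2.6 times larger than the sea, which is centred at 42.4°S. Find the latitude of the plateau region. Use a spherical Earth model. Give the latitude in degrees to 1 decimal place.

Mercator areal scale is sec²φ, so apparent-area ratio = sec²φ₁ / sec²φ₂ = cos²φ₂ / cos²φ₁.
cos²φ₂ / cos²φ₁ = 2.6  ⇒  cos φ₁ = cos 42.4° / √2.6 = 0.7385/1.612 = 0.4580.
φ₁ = arccos(0.4580) ≈ 62.7°.

62.7°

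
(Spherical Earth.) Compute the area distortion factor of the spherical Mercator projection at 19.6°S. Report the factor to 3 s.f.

Mercator is conformal, so the point scale is isotropic: h = k = sec φ = 1/cos φ.
Areal scale = k² = sec²φ = 1/cos²(19.6°) = 1/0.9421² = 1.127.

1.13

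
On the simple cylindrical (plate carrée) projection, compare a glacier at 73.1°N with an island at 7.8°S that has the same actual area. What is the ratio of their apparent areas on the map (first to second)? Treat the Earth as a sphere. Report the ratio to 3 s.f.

3.41

Plate carrée maps x = Rλ, y = Rφ. The meridian scale is h = 1 and the parallel scale is k = 1/cos φ = sec φ.
Areal scale at 73.1°: h·k = 1.000 × 3.440 = 3.440.
Areal scale at 7.8°: h·k = 1.000 × 1.009 = 1.009.
Ratio = 3.440/1.009 ≈ 3.41.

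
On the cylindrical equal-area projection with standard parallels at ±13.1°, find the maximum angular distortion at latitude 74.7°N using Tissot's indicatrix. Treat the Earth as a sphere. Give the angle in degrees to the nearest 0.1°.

119.4°

Cylindrical equal-area (φ₀ = 13.1°): h = cos φ / cos 13.1° along meridians, k = cos 13.1° / cos φ along parallels; h·k = 1.
At 74.7°: h = 0.2709, k = 3.691; principal scales a = 3.691, b = 0.2709.
sin(ω/2) = (a − b)/(a + b) = 3.420/3.962 = 0.8632, so ω = 2 arcsin(0.8632) ≈ 119.4°.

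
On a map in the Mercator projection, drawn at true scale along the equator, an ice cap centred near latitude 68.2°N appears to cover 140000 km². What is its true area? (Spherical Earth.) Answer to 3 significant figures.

19300 km²

The Mercator projection is conformal; its linear scale factor is the same in every direction and equals sec φ = 1/cos φ.
Areal scale = k² = sec²φ = 1/cos²(68.2°) = 1/0.3714² = 7.251.
True area = apparent / (areal scale) = 140000 / 7.251 ≈ 19300 km².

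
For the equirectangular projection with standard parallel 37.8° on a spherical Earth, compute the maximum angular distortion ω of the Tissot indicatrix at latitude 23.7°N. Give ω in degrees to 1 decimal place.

8.4°

In the equirectangular projection with standard parallel φ₀ = 37.8° (x = Rλ cos φ₀, y = Rφ), meridians are true-scale (h = 1) and the parallel scale is k = cos φ₀ / cos φ.
At 23.7°: h = 1.000, k = 0.8629; principal scales a = 1.000, b = 0.8629.
sin(ω/2) = (a − b)/(a + b) = 0.1371/1.863 = 0.07358, so ω = 2 arcsin(0.07358) ≈ 8.4°.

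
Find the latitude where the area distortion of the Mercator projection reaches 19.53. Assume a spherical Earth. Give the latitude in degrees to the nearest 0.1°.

76.9°

Mercator areal scale is sec²φ.
sec²φ = 19.53  ⇒  cos²φ = 0.05120  ⇒  cos φ = 0.2263.
φ = arccos(0.2263) ≈ 76.9°.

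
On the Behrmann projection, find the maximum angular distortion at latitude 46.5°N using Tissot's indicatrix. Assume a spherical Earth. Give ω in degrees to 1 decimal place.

26.1°

Behrmann is a cylindrical equal-area projection with standard parallels at ±30°. A cylindrical equal-area projection with standard parallel φ₀ has meridian scale h = cos φ / cos φ₀ and parallel scale k = cos φ₀ / cos φ (so areas are preserved, h·k = 1).
At 46.5°: h = 0.7948, k = 1.258; principal scales a = 1.258, b = 0.7948.
sin(ω/2) = (a − b)/(a + b) = 0.4633/2.053 = 0.2257, so ω = 2 arcsin(0.2257) ≈ 26.1°.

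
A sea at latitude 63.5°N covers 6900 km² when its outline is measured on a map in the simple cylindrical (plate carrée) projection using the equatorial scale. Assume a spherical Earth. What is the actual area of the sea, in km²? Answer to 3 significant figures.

3080 km²

In the plate carrée (x = Rλ, y = Rφ), meridians are true-scale (h = 1) and parallels are stretched by k = sec φ.
Areal scale = h·k = 1 × sec φ; at 63.5°, h = 1.000, k = 2.241, so h·k = 2.241.
True area = apparent / (areal scale) = 6900 / 2.241 ≈ 3080 km².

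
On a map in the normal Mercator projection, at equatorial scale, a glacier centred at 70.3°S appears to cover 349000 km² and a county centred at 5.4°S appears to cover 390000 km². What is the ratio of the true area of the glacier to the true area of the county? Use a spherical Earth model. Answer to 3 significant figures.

0.103

On Mercator the areal scale is sec²φ, so true area = apparent × cos²φ.
True area of glacier: 349000 × cos²(70.3°) = 349000 × 0.1136 = 39660 km².
True area of county: 390000 × cos²(5.4°) = 390000 × 0.9911 = 386500 km².
Ratio = 39660 / 386500 ≈ 0.103.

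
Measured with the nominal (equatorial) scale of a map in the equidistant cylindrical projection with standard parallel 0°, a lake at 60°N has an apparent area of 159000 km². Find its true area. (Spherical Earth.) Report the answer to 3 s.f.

For the equirectangular projection with φ₀ = 0 (plate carrée), h = 1 along meridians and k = sec φ along parallels.
Areal scale = h·k = 1 × sec φ; at 60°, h = 1.000, k = 2.000, so h·k = 2.000.
True area = apparent / (areal scale) = 159000 / 2.000 ≈ 79500 km².

79500 km²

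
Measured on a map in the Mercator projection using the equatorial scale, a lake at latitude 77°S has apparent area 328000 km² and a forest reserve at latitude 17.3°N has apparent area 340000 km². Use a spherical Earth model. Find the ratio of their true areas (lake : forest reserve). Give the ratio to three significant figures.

0.0536

On Mercator the areal scale is sec²φ, so true area = apparent × cos²φ.
True area of lake: 328000 × cos²(77°) = 328000 × 0.05060 = 16600 km².
True area of forest reserve: 340000 × cos²(17.3°) = 340000 × 0.9116 = 309900 km².
Ratio = 16600 / 309900 ≈ 0.0536.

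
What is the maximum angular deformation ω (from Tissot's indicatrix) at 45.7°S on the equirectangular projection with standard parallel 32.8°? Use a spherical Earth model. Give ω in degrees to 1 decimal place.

With standard parallel φ₀ = 32.8°, the equirectangular projection gives x = Rλ cos φ₀, y = Rφ, so h = 1 and k = cos 32.8° / cos φ.
At 45.7°: h = 1.000, k = 1.204; principal scales a = 1.204, b = 1.000.
sin(ω/2) = (a − b)/(a + b) = 0.2035/2.204 = 0.09237, so ω = 2 arcsin(0.09237) ≈ 10.6°.

10.6°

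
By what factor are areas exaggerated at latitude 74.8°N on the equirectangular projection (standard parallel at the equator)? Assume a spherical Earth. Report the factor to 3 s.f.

In the plate carrée (x = Rλ, y = Rφ), meridians are true-scale (h = 1) and parallels are stretched by k = sec φ.
Areal scale = h·k = 1 × sec φ; at 74.8°, h = 1.000, k = 3.814, so h·k = 3.814.

3.81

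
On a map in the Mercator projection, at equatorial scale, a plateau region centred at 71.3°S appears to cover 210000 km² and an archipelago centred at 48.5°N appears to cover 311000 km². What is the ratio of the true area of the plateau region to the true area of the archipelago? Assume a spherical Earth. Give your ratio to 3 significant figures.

Since Mercator area scale is 1/cos²φ, the true area equals the apparent area multiplied by cos²φ.
True area of plateau region: 210000 × cos²(71.3°) = 210000 × 0.1028 = 21590 km².
True area of archipelago: 311000 × cos²(48.5°) = 311000 × 0.4391 = 136500 km².
Ratio = 21590 / 136500 ≈ 0.158.

0.158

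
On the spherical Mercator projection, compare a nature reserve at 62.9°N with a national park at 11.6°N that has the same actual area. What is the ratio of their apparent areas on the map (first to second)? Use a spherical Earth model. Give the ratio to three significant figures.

Mercator is conformal with k = sec φ, so areal scale = k² = sec²φ.
At 62.9°: sec²(62.9°) = 1/0.4555² = 4.819.
At 11.6°: sec²(11.6°) = 1/0.9796² = 1.042.
Ratio = 4.819/1.042 = cos²(11.6°)/cos²(62.9°) ≈ 4.62.

4.62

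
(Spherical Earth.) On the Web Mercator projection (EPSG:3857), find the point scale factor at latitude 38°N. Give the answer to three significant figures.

1.27

The Mercator projection is conformal; its linear scale factor is the same in every direction and equals sec φ = 1/cos φ.
k = 1/cos 38° = 1/0.7880 = 1.269.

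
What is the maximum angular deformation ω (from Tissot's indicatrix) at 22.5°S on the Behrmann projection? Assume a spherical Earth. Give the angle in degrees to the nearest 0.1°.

The Behrmann projection is cylindrical equal-area with φ₀ = 30°. A cylindrical equal-area projection with standard parallel φ₀ has meridian scale h = cos φ / cos φ₀ and parallel scale k = cos φ₀ / cos φ (so areas are preserved, h·k = 1).
At 22.5°: h = 1.067, k = 0.9374; principal scales a = 1.067, b = 0.9374.
sin(ω/2) = (a − b)/(a + b) = 0.1294/2.004 = 0.06458, so ω = 2 arcsin(0.06458) ≈ 7.4°.

7.4°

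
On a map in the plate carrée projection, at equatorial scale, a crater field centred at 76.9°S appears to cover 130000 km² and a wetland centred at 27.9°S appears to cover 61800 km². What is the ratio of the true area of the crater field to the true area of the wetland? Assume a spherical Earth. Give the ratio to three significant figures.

Plate carrée has h = 1 and k = sec φ, giving areal scale sec φ; true area = (apparent area) · cos φ.
True area of crater field: 130000 × cos(76.9°) = 130000 × 0.2267 = 29460 km².
True area of wetland: 61800 × cos(27.9°) = 61800 × 0.8838 = 54620 km².
Ratio = 29460 / 54620 ≈ 0.539.

0.539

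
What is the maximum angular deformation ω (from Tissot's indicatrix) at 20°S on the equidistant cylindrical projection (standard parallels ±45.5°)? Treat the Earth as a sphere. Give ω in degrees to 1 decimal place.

With standard parallel φ₀ = 45.5°, the equirectangular projection gives x = Rλ cos φ₀, y = Rφ, so h = 1 and k = cos 45.5° / cos φ.
At 20°: h = 1.000, k = 0.7459; principal scales a = 1.000, b = 0.7459.
sin(ω/2) = (a − b)/(a + b) = 0.2541/1.746 = 0.1455, so ω = 2 arcsin(0.1455) ≈ 16.7°.

16.7°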